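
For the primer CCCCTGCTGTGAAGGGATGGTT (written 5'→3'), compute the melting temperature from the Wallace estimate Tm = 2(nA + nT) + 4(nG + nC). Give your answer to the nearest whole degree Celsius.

Base counts: A=3, T=6, G=8, C=5 (length 22).
Tm = 2·(3+6) + 4·(8+5) = 2·9 + 4·13 = 18 + 52 = 70°C.

70°C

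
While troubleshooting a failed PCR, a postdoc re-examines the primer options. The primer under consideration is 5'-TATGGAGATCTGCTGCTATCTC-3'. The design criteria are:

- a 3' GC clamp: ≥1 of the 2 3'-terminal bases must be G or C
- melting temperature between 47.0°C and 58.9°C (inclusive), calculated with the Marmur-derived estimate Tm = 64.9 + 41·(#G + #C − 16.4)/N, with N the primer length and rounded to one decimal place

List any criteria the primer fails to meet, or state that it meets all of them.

Base counts: A=4, T=8, G=5, C=5 (length 22).
GC clamp: 3' end TC has 1 G/C ✓
Tm: Tm = 64.9 + 41·(10 − 16.4)/22 = 53.0°C ✓

Meets all criteria.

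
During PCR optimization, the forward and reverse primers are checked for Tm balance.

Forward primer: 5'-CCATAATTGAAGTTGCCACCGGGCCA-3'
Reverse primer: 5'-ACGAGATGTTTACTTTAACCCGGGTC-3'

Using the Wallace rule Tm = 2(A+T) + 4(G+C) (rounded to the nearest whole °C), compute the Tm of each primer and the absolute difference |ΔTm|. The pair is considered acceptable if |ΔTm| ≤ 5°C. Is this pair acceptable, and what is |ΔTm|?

|ΔTm| = 4°C; the pair is acceptable.

Forward: A=7 T=5 G=6 C=8 → Tm = 2·12 + 4·14 = 80°C.
Reverse: A=6 T=8 G=6 C=6 → Tm = 2·14 + 4·12 = 76°C.
|ΔTm| = |80 − 76| = 4°C, ≤ 5°C.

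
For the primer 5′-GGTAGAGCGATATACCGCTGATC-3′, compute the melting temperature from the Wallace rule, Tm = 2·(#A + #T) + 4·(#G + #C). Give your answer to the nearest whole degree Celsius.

Base counts: A=6, T=5, G=7, C=5 (length 23).
Tm = 2·(6+5) + 4·(7+5) = 2·11 + 4·12 = 22 + 48 = 70°C.

70°C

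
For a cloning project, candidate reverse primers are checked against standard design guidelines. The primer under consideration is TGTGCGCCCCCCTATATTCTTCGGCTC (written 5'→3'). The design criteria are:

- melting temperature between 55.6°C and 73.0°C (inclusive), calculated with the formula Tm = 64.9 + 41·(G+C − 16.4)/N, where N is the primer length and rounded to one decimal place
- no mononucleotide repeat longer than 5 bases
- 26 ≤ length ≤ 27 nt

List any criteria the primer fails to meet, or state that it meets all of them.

Base counts: A=2, T=9, G=5, C=11 (length 27).
Tm: Tm = 64.9 + 41·(16 − 16.4)/27 = 64.3°C ✓
homopolymer run: longest run = 6, exceeds 5 ✗
length: length 27 ✓

Fails: homopolymer run.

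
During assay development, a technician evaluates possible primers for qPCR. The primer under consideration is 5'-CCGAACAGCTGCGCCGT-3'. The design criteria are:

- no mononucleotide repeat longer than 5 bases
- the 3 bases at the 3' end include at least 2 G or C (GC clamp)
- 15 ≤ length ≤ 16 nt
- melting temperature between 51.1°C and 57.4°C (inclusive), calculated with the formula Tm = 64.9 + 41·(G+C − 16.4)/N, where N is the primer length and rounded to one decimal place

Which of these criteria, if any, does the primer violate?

Fails: length.

Base counts: A=3, T=2, G=5, C=7 (length 17).
homopolymer run: longest run = 2 ✓
GC clamp: 3' end CGT has 2 G/C ✓
length: length 17, outside 15–16 ✗
Tm: Tm = 64.9 + 41·(12 − 16.4)/17 = 54.3°C ✓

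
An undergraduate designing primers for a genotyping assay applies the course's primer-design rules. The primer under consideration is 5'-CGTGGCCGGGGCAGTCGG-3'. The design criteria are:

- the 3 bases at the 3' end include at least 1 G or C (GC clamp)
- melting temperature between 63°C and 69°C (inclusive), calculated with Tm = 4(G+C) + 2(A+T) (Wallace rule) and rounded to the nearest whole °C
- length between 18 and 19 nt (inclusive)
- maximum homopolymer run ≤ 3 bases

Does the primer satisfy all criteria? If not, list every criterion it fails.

Base counts: A=1, T=2, G=10, C=5 (length 18).
GC clamp: 3' end CGG has 3 G/C ✓
Tm: Tm = 2·3 + 4·15 = 66°C ✓
length: length 18 ✓
homopolymer run: longest run = 4, exceeds 3 ✗

Fails: homopolymer run.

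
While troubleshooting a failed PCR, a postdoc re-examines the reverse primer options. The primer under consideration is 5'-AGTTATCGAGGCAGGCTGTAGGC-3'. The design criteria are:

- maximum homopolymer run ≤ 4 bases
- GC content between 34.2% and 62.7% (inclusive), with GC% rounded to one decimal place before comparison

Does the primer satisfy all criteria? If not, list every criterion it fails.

Meets all criteria.

Base counts: A=5, T=5, G=9, C=4 (length 23).
homopolymer run: longest run = 2 ✓
GC content: GC 13/23 = 56.5% ✓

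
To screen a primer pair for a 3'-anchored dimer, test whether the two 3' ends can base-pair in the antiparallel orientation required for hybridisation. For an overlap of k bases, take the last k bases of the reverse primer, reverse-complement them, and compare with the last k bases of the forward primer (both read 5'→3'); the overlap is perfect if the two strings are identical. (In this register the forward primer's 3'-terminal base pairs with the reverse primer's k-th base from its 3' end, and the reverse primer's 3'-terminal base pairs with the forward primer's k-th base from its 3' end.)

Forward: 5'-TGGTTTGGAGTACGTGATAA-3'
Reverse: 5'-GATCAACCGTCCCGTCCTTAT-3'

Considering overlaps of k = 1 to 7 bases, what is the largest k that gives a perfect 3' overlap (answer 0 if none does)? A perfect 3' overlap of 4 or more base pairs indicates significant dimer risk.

Last 7 bases (5'→3') — forward …GTGATAA, reverse …TCCTTAT.
Reverse complement of the reverse primer's last 7 bases: ATAAGGA; its first k bases are the reverse complement of the reverse primer's last k bases, so a perfect k-base overlap needs the forward primer's last k bases to equal them.
Comparing (forward last k vs required): k=1: A vs A ✓; k=2: AA vs AT ✗; k=3: TAA vs ATA ✗; k=4: ATAA vs ATAA ✓; k=5: GATAA vs ATAAG ✗; k=6: TGATAA vs ATAAGG ✗; k=7: GTGATAA vs ATAAGGA ✗.
Perfect overlaps at k = 1, 4; the largest is 4.

Longest perfect overlap: 4 complementary base pairs; significant dimer risk (threshold 4).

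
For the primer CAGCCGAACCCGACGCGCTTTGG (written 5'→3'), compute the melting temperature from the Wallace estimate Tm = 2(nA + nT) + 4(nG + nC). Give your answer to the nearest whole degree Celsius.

Base counts: A=4, T=3, G=7, C=9 (length 23).
Tm = 2·(4+3) + 4·(7+9) = 2·7 + 4·16 = 14 + 64 = 78°C.

78°C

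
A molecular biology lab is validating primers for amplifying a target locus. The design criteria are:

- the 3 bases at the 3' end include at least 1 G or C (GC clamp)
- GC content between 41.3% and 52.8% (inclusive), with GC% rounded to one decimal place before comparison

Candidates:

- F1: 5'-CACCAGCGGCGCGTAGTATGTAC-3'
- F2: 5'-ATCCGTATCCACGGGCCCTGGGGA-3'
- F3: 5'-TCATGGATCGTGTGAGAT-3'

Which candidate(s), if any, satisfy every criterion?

F3 only.

F1 (23 nt, A=5 T=4 G=7 C=7): 3' end TAC has 1 G/C ✓; GC 14/23 = 60.9%, outside 41.3–52.8% ✗ — fails.
F2 (24 nt, A=4 T=4 G=8 C=8): 3' end GGA has 2 G/C ✓; GC 16/24 = 66.7%, outside 41.3–52.8% ✗ — fails.
F3 (18 nt, A=4 T=6 G=6 C=2): 3' end GAT has 1 G/C ✓; GC 8/18 = 44.4% ✓ — passes.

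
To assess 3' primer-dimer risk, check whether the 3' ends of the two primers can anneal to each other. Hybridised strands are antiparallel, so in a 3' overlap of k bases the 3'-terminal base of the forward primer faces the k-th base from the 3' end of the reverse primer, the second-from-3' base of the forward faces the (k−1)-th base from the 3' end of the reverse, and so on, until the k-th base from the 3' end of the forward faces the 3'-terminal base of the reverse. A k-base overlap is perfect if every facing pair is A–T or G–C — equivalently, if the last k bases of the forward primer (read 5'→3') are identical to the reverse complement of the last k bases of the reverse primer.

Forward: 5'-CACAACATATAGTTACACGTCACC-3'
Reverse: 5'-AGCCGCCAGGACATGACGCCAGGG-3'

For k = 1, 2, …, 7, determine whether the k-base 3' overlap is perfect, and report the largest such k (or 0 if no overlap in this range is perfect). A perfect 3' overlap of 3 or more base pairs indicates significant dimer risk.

Last 7 bases (5'→3') — forward …CGTCACC, reverse …GCCAGGG.
Reverse complement of the reverse primer's last 7 bases: CCCTGGC; its first k bases are the reverse complement of the reverse primer's last k bases, so a perfect k-base overlap needs the forward primer's last k bases to equal them.
Comparing (forward last k vs required): k=1: C vs C ✓; k=2: CC vs CC ✓; k=3: ACC vs CCC ✗; k=4: CACC vs CCCT ✗; k=5: TCACC vs CCCTG ✗; k=6: GTCACC vs CCCTGG ✗; k=7: CGTCACC vs CCCTGGC ✗.
Perfect overlaps at k = 1, 2; the largest is 2.

Longest perfect overlap: 2 complementary base pairs; below the dimer-risk threshold (threshold 3).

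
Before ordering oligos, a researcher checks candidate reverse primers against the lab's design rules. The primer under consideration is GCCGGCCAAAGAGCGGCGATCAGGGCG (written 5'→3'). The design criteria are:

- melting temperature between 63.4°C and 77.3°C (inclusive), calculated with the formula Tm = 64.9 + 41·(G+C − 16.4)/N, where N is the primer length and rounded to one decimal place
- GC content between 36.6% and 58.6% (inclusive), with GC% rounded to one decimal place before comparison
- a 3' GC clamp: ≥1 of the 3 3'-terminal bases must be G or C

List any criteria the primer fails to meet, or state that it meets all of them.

Base counts: A=6, T=1, G=12, C=8 (length 27).
Tm: Tm = 64.9 + 41·(20 − 16.4)/27 = 70.4°C ✓
GC content: GC 20/27 = 74.1%, outside 36.6–58.6% ✗
GC clamp: 3' end GCG has 3 G/C ✓

Fails: GC content.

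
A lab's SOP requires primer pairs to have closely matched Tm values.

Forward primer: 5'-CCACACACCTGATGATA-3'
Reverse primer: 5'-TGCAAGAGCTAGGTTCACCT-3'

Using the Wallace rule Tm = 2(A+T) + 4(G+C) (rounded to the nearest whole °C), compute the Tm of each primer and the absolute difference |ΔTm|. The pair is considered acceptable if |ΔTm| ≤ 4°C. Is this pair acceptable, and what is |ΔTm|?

|ΔTm| = 10°C; the pair is not acceptable.

Forward: A=6 T=3 G=2 C=6 → Tm = 2·9 + 4·8 = 50°C.
Reverse: A=5 T=5 G=5 C=5 → Tm = 2·10 + 4·10 = 60°C.
|ΔTm| = |50 − 60| = 10°C, > 4°C.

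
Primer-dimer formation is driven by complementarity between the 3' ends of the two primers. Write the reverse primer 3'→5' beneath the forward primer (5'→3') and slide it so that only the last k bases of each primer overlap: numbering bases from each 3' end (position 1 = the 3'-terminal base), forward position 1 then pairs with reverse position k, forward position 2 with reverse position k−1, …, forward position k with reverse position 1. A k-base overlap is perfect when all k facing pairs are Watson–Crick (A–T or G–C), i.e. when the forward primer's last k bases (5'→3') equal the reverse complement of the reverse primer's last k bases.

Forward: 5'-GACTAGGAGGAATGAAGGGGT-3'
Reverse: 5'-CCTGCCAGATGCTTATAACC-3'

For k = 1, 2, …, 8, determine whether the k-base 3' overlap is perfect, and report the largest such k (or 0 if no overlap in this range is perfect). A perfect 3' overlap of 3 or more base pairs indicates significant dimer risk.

Last 8 bases (5'→3') — forward …GAAGGGGT, reverse …TTATAACC.
Reverse complement of the reverse primer's last 8 bases: GGTTATAA; its first k bases are the reverse complement of the reverse primer's last k bases, so a perfect k-base overlap needs the forward primer's last k bases to equal them.
Comparing (forward last k vs required): k=1: T vs G ✗; k=2: GT vs GG ✗; k=3: GGT vs GGT ✓; k=4: GGGT vs GGTT ✗; k=5: GGGGT vs GGTTA ✗; k=6: AGGGGT vs GGTTAT ✗; k=7: AAGGGGT vs GGTTATA ✗; k=8: GAAGGGGT vs GGTTATAA ✗.
Only k = 3 is perfect, so the longest perfect 3' overlap is 3.

Longest perfect overlap: 3 complementary base pairs; significant dimer risk (threshold 3).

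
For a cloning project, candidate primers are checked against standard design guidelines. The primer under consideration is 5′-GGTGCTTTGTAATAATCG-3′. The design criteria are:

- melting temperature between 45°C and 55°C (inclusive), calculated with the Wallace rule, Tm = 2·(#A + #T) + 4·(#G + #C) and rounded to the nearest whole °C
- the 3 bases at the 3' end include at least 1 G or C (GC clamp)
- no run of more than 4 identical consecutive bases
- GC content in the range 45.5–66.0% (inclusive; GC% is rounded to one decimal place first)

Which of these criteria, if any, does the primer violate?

Fails: GC content.

Base counts: A=4, T=7, G=5, C=2 (length 18).
Tm: Tm = 2·11 + 4·7 = 50°C ✓
GC clamp: 3' end TCG has 2 G/C ✓
homopolymer run: longest run = 3 ✓
GC content: GC 7/18 = 38.9%, outside 45.5–66.0% ✗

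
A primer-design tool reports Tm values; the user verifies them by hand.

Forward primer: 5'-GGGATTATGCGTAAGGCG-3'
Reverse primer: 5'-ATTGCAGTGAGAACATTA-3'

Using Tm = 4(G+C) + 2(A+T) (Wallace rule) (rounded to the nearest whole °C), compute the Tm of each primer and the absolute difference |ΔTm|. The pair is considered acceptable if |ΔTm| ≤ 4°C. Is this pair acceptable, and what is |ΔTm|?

|ΔTm| = 8°C; the pair is not acceptable.

Forward: A=4 T=4 G=8 C=2 → Tm = 2·8 + 4·10 = 56°C.
Reverse: A=7 T=5 G=4 C=2 → Tm = 2·12 + 4·6 = 48°C.
|ΔTm| = |56 − 48| = 8°C, > 4°C.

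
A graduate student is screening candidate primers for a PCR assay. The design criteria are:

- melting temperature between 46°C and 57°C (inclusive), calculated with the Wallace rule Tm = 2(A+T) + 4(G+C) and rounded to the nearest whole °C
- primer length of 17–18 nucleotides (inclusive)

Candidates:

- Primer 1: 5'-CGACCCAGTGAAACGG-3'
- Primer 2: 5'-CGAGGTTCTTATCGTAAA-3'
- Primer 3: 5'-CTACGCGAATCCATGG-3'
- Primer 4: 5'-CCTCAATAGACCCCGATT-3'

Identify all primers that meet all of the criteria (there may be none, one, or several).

Primer 2 and Primer 4.

Primer 1 (16 nt, A=5 T=1 G=5 C=5): Tm = 2·6 + 4·10 = 52°C ✓; length 16, outside 17–18 ✗ — fails.
Primer 2 (18 nt, A=5 T=6 G=4 C=3): Tm = 2·11 + 4·7 = 50°C ✓; length 18 ✓ — passes.
Primer 3 (16 nt, A=4 T=3 G=4 C=5): Tm = 2·7 + 4·9 = 50°C ✓; length 16, outside 17–18 ✗ — fails.
Primer 4 (18 nt, A=5 T=4 G=2 C=7): Tm = 2·9 + 4·9 = 54°C ✓; length 18 ✓ — passes.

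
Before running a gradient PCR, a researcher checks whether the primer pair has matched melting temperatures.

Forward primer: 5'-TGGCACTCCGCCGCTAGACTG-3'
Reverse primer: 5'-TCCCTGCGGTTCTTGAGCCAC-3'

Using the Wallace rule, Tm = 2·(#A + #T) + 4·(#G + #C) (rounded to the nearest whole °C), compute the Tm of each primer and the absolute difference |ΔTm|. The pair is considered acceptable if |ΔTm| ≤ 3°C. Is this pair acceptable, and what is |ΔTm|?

|ΔTm| = 2°C; the pair is acceptable.

Forward: A=3 T=4 G=6 C=8 → Tm = 2·7 + 4·14 = 70°C.
Reverse: A=2 T=6 G=5 C=8 → Tm = 2·8 + 4·13 = 68°C.
|ΔTm| = |70 − 68| = 2°C, ≤ 3°C.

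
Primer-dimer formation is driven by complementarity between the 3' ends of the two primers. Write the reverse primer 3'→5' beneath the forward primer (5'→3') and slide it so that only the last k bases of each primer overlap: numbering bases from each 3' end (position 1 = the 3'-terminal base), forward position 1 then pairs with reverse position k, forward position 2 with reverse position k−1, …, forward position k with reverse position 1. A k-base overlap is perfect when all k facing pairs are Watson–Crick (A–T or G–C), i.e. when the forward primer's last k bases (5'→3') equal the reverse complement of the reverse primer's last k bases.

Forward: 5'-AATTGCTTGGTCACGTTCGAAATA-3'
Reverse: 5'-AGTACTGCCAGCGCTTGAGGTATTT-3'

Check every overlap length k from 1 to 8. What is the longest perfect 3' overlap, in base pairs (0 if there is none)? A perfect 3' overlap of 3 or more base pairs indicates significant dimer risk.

Last 8 bases (5'→3') — forward …TCGAAATA, reverse …AGGTATTT.
Reverse complement of the reverse primer's last 8 bases: AAATACCT; its first k bases are the reverse complement of the reverse primer's last k bases, so a perfect k-base overlap needs the forward primer's last k bases to equal them.
Comparing (forward last k vs required): k=1: A vs A ✓; k=2: TA vs AA ✗; k=3: ATA vs AAA ✗; k=4: AATA vs AAAT ✗; k=5: AAATA vs AAATA ✓; k=6: GAAATA vs AAATAC ✗; k=7: CGAAATA vs AAATACC ✗; k=8: TCGAAATA vs AAATACCT ✗.
Perfect overlaps at k = 1, 5; the largest is 5.

Longest perfect overlap: 5 complementary base pairs; significant dimer risk (threshold 3).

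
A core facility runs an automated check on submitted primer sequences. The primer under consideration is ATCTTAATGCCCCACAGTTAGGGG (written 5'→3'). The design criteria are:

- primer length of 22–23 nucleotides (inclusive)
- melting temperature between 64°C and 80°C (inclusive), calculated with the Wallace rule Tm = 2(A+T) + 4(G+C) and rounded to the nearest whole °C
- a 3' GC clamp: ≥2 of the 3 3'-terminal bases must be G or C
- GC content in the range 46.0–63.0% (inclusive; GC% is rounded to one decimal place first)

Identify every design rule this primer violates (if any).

Fails: length.

Base counts: A=6, T=6, G=6, C=6 (length 24).
length: length 24, outside 22–23 ✗
Tm: Tm = 2·12 + 4·12 = 72°C ✓
GC clamp: 3' end GGG has 3 G/C ✓
GC content: GC 12/24 = 50.0% ✓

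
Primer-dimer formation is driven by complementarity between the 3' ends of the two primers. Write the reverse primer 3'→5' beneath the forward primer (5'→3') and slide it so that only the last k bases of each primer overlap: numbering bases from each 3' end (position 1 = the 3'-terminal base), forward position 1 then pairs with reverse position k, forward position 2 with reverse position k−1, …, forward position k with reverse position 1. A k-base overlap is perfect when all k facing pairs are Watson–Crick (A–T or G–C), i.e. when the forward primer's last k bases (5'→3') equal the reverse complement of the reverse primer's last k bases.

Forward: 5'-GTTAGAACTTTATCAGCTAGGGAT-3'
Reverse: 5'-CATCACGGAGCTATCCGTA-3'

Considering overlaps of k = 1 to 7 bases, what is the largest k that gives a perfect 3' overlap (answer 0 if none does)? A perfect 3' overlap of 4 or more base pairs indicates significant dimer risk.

Longest perfect overlap: 1 complementary base pair; below the dimer-risk threshold (threshold 4).

Last 7 bases (5'→3') — forward …TAGGGAT, reverse …ATCCGTA.
Reverse complement of the reverse primer's last 7 bases: TACGGAT; its first k bases are the reverse complement of the reverse primer's last k bases, so a perfect k-base overlap needs the forward primer's last k bases to equal them.
Comparing (forward last k vs required): k=1: T vs T ✓; k=2: AT vs TA ✗; k=3: GAT vs TAC ✗; k=4: GGAT vs TACG ✗; k=5: GGGAT vs TACGG ✗; k=6: AGGGAT vs TACGGA ✗; k=7: TAGGGAT vs TACGGAT ✗.
Only k = 1 is perfect, so the longest perfect 3' overlap is 1.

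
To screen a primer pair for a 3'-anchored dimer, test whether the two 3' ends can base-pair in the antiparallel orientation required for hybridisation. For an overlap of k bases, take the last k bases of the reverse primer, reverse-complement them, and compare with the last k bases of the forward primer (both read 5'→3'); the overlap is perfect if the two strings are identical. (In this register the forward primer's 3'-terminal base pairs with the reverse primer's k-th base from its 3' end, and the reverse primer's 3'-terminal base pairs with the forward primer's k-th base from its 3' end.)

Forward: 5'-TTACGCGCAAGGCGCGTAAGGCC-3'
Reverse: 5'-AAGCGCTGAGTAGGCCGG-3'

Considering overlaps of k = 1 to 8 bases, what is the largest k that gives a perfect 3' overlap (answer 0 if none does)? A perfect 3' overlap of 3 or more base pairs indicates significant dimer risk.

Last 8 bases (5'→3') — forward …GTAAGGCC, reverse …TAGGCCGG.
Reverse complement of the reverse primer's last 8 bases: CCGGCCTA; its first k bases are the reverse complement of the reverse primer's last k bases, so a perfect k-base overlap needs the forward primer's last k bases to equal them.
Comparing (forward last k vs required): k=1: C vs C ✓; k=2: CC vs CC ✓; k=3: GCC vs CCG ✗; k=4: GGCC vs CCGG ✗; k=5: AGGCC vs CCGGC ✗; k=6: AAGGCC vs CCGGCC ✗; k=7: TAAGGCC vs CCGGCCT ✗; k=8: GTAAGGCC vs CCGGCCTA ✗.
Perfect overlaps at k = 1, 2; the largest is 2.

Longest perfect overlap: 2 complementary base pairs; below the dimer-risk threshold (threshold 3).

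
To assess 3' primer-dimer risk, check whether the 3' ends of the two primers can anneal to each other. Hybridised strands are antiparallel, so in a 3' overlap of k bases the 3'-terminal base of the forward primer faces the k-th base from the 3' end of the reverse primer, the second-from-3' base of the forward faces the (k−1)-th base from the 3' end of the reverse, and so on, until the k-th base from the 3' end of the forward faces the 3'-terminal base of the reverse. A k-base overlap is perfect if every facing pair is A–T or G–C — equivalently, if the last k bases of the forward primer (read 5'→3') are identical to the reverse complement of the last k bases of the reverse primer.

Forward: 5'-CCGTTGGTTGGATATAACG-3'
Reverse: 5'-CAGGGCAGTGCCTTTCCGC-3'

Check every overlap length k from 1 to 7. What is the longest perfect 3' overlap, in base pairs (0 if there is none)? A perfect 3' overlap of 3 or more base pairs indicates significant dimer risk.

Longest perfect overlap: 1 complementary base pair; below the dimer-risk threshold (threshold 3).

Last 7 bases (5'→3') — forward …TATAACG, reverse …TTTCCGC.
Reverse complement of the reverse primer's last 7 bases: GCGGAAA; its first k bases are the reverse complement of the reverse primer's last k bases, so a perfect k-base overlap needs the forward primer's last k bases to equal them.
Comparing (forward last k vs required): k=1: G vs G ✓; k=2: CG vs GC ✗; k=3: ACG vs GCG ✗; k=4: AACG vs GCGG ✗; k=5: TAACG vs GCGGA ✗; k=6: ATAACG vs GCGGAA ✗; k=7: TATAACG vs GCGGAAA ✗.
Only k = 1 is perfect, so the longest perfect 3' overlap is 1.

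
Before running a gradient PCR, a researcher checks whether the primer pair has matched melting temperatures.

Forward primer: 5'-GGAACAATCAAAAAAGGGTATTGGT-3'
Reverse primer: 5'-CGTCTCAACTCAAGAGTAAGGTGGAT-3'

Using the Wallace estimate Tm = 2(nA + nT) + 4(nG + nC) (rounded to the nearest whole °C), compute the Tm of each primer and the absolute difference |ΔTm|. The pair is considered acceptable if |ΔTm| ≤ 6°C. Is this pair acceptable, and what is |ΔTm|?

Forward: A=11 T=5 G=7 C=2 → Tm = 2·16 + 4·9 = 68°C.
Reverse: A=8 T=6 G=7 C=5 → Tm = 2·14 + 4·12 = 76°C.
|ΔTm| = |68 − 76| = 8°C, > 6°C.

|ΔTm| = 8°C; the pair is not acceptable.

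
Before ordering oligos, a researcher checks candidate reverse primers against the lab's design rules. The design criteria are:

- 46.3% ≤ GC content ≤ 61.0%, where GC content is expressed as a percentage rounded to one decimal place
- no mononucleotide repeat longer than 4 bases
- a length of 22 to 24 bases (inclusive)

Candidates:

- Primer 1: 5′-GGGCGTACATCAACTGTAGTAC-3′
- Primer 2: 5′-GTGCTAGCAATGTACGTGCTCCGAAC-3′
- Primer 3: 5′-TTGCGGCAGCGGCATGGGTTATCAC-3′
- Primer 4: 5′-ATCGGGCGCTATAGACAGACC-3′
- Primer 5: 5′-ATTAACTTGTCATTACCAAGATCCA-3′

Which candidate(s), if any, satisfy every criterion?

Primer 1 (22 nt, A=6 T=5 G=6 C=5): GC 11/22 = 50.0% ✓; longest run = 3 ✓; length 22 ✓ — passes.
Primer 2 (26 nt, A=6 T=6 G=7 C=7): GC 14/26 = 53.8% ✓; longest run = 2 ✓; length 26, outside 22–24 ✗ — fails.
Primer 3 (25 nt, A=4 T=6 G=9 C=6): GC 15/25 = 60.0% ✓; longest run = 3 ✓; length 25, outside 22–24 ✗ — fails.
Primer 4 (21 nt, A=6 T=3 G=6 C=6): GC 12/21 = 57.1% ✓; longest run = 3 ✓; length 21, outside 22–24 ✗ — fails.
Primer 5 (25 nt, A=9 T=8 G=2 C=6): GC 8/25 = 32.0%, outside 46.3–61.0% ✗; longest run = 2 ✓; length 25, outside 22–24 ✗ — fails.

Primer 1 only.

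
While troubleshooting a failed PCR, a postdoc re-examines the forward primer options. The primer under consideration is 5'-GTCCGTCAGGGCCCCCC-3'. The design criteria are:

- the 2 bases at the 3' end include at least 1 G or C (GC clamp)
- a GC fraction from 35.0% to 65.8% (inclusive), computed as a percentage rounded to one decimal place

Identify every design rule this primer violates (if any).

Fails: GC content.

Base counts: A=1, T=2, G=5, C=9 (length 17).
GC clamp: 3' end CC has 2 G/C ✓
GC content: GC 14/17 = 82.4%, outside 35.0–65.8% ✗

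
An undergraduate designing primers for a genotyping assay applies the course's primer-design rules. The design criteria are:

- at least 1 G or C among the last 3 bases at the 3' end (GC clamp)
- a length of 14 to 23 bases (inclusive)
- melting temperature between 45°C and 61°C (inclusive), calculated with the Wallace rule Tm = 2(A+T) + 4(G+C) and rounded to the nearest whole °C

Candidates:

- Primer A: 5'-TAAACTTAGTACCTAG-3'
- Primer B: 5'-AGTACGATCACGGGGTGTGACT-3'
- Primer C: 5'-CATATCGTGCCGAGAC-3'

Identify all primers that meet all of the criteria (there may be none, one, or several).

Primer A (16 nt, A=6 T=5 G=2 C=3): 3' end TAG has 1 G/C ✓; length 16 ✓; Tm = 2·11 + 4·5 = 42°C, outside 45–61°C ✗ — fails.
Primer B (22 nt, A=5 T=5 G=8 C=4): 3' end ACT has 1 G/C ✓; length 22 ✓; Tm = 2·10 + 4·12 = 68°C, outside 45–61°C ✗ — fails.
Primer C (16 nt, A=4 T=3 G=4 C=5): 3' end GAC has 2 G/C ✓; length 16 ✓; Tm = 2·7 + 4·9 = 50°C ✓ — passes.

Primer C only.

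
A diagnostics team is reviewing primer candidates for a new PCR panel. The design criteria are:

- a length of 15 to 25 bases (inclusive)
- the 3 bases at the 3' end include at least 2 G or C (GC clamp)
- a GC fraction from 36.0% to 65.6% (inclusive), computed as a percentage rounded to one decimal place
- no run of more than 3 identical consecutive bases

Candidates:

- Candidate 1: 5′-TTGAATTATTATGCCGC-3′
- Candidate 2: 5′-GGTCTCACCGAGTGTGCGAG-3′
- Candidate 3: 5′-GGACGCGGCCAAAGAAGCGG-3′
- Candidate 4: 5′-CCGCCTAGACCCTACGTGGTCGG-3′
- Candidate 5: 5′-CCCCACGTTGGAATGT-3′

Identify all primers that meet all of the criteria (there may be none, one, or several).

Candidate 2 only.

Candidate 1 (17 nt, A=4 T=7 G=3 C=3): length 17 ✓; 3' end CGC has 3 G/C ✓; GC 6/17 = 35.3%, outside 36.0–65.6% ✗; longest run = 2 ✓ — fails.
Candidate 2 (20 nt, A=3 T=4 G=8 C=5): length 20 ✓; 3' end GAG has 2 G/C ✓; GC 13/20 = 65.0% ✓; longest run = 2 ✓ — passes.
Candidate 3 (20 nt, A=6 T=0 G=9 C=5): length 20 ✓; 3' end CGG has 3 G/C ✓; GC 14/20 = 70.0%, outside 36.0–65.6% ✗; longest run = 3 ✓ — fails.
Candidate 4 (23 nt, A=3 T=4 G=7 C=9): length 23 ✓; 3' end CGG has 3 G/C ✓; GC 16/23 = 69.6%, outside 36.0–65.6% ✗; longest run = 3 ✓ — fails.
Candidate 5 (16 nt, A=3 T=4 G=4 C=5): length 16 ✓; 3' end TGT has 1 G/C, need ≥2 ✗; GC 9/16 = 56.3% ✓; longest run = 4, exceeds 3 ✗ — fails.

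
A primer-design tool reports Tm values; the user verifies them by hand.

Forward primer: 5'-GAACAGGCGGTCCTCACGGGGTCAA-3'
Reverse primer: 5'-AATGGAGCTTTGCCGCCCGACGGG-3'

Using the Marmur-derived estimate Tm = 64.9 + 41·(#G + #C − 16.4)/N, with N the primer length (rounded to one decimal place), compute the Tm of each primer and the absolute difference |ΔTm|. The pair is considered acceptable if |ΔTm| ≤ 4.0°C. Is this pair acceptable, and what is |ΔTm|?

|ΔTm| = 0.0°C; the pair is acceptable.

Forward: G+C = 16, N = 25 → Tm = 64.9 + 41·(16 − 16.4)/25 = 64.2°C.
Reverse: G+C = 16, N = 24 → Tm = 64.9 + 41·(16 − 16.4)/24 = 64.2°C.
|ΔTm| = |64.2 − 64.2| = 0.0°C, ≤ 4.0°C.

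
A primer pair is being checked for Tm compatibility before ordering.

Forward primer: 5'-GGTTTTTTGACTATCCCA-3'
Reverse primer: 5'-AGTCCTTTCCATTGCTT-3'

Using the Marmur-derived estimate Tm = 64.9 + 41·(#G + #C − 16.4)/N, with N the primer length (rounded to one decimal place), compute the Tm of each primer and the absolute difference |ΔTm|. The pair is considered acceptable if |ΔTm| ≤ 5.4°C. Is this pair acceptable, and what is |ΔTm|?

|ΔTm| = 1.3°C; the pair is acceptable.

Forward: G+C = 7, N = 18 → Tm = 64.9 + 41·(7 − 16.4)/18 = 43.5°C.
Reverse: G+C = 7, N = 17 → Tm = 64.9 + 41·(7 − 16.4)/17 = 42.2°C.
|ΔTm| = |43.5 − 42.2| = 1.3°C, ≤ 5.4°C.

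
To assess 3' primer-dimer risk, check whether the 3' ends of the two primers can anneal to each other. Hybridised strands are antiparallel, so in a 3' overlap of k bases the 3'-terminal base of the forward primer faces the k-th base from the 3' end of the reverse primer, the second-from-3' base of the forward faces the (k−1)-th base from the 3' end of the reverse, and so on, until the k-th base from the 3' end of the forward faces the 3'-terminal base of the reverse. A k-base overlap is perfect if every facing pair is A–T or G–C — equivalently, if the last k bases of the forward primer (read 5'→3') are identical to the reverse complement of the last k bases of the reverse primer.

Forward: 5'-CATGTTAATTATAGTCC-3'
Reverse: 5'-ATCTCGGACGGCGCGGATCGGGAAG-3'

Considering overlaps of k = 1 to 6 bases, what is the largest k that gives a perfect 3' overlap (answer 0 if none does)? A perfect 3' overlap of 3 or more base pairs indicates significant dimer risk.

Last 6 bases (5'→3') — forward …TAGTCC, reverse …GGGAAG.
Reverse complement of the reverse primer's last 6 bases: CTTCCC; its first k bases are the reverse complement of the reverse primer's last k bases, so a perfect k-base overlap needs the forward primer's last k bases to equal them.
Comparing (forward last k vs required): k=1: C vs C ✓; k=2: CC vs CT ✗; k=3: TCC vs CTT ✗; k=4: GTCC vs CTTC ✗; k=5: AGTCC vs CTTCC ✗; k=6: TAGTCC vs CTTCCC ✗.
Only k = 1 is perfect, so the longest perfect 3' overlap is 1.

Longest perfect overlap: 1 complementary base pair; below the dimer-risk threshold (threshold 3).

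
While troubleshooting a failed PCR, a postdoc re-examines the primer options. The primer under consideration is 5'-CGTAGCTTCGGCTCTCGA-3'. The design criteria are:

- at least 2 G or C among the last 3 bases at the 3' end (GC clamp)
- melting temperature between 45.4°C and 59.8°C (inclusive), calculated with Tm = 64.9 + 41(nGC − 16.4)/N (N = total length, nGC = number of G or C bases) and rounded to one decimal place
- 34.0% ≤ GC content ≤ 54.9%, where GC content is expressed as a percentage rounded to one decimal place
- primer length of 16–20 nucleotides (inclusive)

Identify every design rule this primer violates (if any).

Base counts: A=2, T=5, G=5, C=6 (length 18).
GC clamp: 3' end CGA has 2 G/C ✓
Tm: Tm = 64.9 + 41·(11 − 16.4)/18 = 52.6°C ✓
GC content: GC 11/18 = 61.1%, outside 34.0–54.9% ✗
length: length 18 ✓

Fails: GC content.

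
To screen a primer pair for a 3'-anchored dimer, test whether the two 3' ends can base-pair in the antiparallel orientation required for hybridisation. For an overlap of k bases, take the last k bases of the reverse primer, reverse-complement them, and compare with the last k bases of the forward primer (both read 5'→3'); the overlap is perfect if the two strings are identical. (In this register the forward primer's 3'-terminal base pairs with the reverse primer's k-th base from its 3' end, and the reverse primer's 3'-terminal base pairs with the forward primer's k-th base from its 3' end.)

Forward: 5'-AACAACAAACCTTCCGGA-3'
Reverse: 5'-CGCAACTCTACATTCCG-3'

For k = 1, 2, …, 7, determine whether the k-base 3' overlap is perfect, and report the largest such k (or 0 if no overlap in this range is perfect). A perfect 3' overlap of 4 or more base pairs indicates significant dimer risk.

Last 7 bases (5'→3') — forward …TTCCGGA, reverse …CATTCCG.
Reverse complement of the reverse primer's last 7 bases: CGGAATG; its first k bases are the reverse complement of the reverse primer's last k bases, so a perfect k-base overlap needs the forward primer's last k bases to equal them.
Comparing (forward last k vs required): k=1: A vs C ✗; k=2: GA vs CG ✗; k=3: GGA vs CGG ✗; k=4: CGGA vs CGGA ✓; k=5: CCGGA vs CGGAA ✗; k=6: TCCGGA vs CGGAAT ✗; k=7: TTCCGGA vs CGGAATG ✗.
Only k = 4 is perfect, so the longest perfect 3' overlap is 4.

Longest perfect overlap: 4 complementary base pairs; significant dimer risk (threshold 4).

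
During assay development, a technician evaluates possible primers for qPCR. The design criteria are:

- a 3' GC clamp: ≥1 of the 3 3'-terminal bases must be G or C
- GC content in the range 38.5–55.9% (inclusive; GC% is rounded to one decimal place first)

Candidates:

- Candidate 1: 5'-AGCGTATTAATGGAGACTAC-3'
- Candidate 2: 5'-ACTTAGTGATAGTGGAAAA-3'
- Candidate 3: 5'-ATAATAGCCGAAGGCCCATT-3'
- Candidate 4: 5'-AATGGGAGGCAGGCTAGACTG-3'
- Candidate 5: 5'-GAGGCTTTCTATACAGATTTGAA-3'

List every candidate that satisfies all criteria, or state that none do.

Candidate 1 only.

Candidate 1 (20 nt, A=7 T=5 G=5 C=3): 3' end TAC has 1 G/C ✓; GC 8/20 = 40.0% ✓ — passes.
Candidate 2 (19 nt, A=8 T=5 G=5 C=1): 3' end AAA has 0 G/C, need ≥1 ✗; GC 6/19 = 31.6%, outside 38.5–55.9% ✗ — fails.
Candidate 3 (20 nt, A=7 T=4 G=4 C=5): 3' end ATT has 0 G/C, need ≥1 ✗; GC 9/20 = 45.0% ✓ — fails.
Candidate 4 (21 nt, A=6 T=3 G=9 C=3): 3' end CTG has 2 G/C ✓; GC 12/21 = 57.1%, outside 38.5–55.9% ✗ — fails.
Candidate 5 (23 nt, A=7 T=8 G=5 C=3): 3' end GAA has 1 G/C ✓; GC 8/23 = 34.8%, outside 38.5–55.9% ✗ — fails.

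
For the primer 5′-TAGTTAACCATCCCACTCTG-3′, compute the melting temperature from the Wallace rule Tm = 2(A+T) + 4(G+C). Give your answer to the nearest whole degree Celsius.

58°C

Base counts: A=5, T=6, G=2, C=7 (length 20).
Tm = 2·(5+6) + 4·(2+7) = 2·11 + 4·9 = 22 + 36 = 58°C.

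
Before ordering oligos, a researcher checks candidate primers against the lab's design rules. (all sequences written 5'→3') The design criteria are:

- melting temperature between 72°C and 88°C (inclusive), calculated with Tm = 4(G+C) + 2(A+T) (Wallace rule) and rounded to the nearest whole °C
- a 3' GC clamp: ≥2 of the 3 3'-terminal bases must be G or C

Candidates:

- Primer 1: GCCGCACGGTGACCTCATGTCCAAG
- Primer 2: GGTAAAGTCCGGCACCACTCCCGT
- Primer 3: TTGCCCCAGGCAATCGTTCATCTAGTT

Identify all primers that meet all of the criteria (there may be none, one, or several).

Primer 1 (25 nt, A=5 T=4 G=7 C=9): Tm = 2·9 + 4·16 = 82°C ✓; 3' end AAG has 1 G/C, need ≥2 ✗ — fails.
Primer 2 (24 nt, A=5 T=4 G=6 C=9): Tm = 2·9 + 4·15 = 78°C ✓; 3' end CGT has 2 G/C ✓ — passes.
Primer 3 (27 nt, A=5 T=9 G=5 C=8): Tm = 2·14 + 4·13 = 80°C ✓; 3' end GTT has 1 G/C, need ≥2 ✗ — fails.

Primer 2 only.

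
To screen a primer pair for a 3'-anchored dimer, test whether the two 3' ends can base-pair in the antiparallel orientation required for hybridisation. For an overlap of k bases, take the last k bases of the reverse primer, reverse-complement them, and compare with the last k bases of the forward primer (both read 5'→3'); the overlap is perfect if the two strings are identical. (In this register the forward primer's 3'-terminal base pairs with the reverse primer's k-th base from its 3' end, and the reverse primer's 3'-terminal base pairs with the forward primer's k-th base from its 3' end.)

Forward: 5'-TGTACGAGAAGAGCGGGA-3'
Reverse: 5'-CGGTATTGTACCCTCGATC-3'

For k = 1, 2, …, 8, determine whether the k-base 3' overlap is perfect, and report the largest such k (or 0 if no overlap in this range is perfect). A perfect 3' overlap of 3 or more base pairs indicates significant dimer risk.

Last 8 bases (5'→3') — forward …GAGCGGGA, reverse …CCTCGATC.
Reverse complement of the reverse primer's last 8 bases: GATCGAGG; its first k bases are the reverse complement of the reverse primer's last k bases, so a perfect k-base overlap needs the forward primer's last k bases to equal them.
Comparing (forward last k vs required): k=1: A vs G ✗; k=2: GA vs GA ✓; k=3: GGA vs GAT ✗; k=4: GGGA vs GATC ✗; k=5: CGGGA vs GATCG ✗; k=6: GCGGGA vs GATCGA ✗; k=7: AGCGGGA vs GATCGAG ✗; k=8: GAGCGGGA vs GATCGAGG ✗.
Only k = 2 is perfect, so the longest perfect 3' overlap is 2.

Longest perfect overlap: 2 complementary base pairs; below the dimer-risk threshold (threshold 3).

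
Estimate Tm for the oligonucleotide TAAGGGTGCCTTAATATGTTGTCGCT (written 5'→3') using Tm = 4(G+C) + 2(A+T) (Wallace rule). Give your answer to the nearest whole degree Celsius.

Base counts: A=5, T=10, G=7, C=4 (length 26).
Tm = 2·(5+10) + 4·(7+4) = 2·15 + 4·11 = 30 + 44 = 74°C.

74°C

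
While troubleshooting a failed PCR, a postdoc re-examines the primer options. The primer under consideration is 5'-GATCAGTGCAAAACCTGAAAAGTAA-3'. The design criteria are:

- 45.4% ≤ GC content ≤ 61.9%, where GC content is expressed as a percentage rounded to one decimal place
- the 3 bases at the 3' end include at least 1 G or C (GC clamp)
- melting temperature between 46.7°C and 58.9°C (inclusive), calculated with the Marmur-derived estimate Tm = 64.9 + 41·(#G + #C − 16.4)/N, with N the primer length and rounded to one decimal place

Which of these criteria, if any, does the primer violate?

Base counts: A=12, T=4, G=5, C=4 (length 25).
GC content: GC 9/25 = 36.0%, outside 45.4–61.9% ✗
GC clamp: 3' end TAA has 0 G/C, need ≥1 ✗
Tm: Tm = 64.9 + 41·(9 − 16.4)/25 = 52.8°C ✓

Fails: GC content, GC clamp.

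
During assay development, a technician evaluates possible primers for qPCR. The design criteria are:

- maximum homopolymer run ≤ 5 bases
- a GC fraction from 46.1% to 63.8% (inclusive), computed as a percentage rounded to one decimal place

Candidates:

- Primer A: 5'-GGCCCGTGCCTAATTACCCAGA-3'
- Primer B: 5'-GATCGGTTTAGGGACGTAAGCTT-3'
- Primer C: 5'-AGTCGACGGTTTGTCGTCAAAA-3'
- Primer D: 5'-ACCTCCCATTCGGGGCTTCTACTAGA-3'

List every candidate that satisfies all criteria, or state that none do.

Primer A (22 nt, A=5 T=4 G=5 C=8): longest run = 3 ✓; GC 13/22 = 59.1% ✓ — passes.
Primer B (23 nt, A=5 T=7 G=8 C=3): longest run = 3 ✓; GC 11/23 = 47.8% ✓ — passes.
Primer C (22 nt, A=6 T=6 G=6 C=4): longest run = 4 ✓; GC 10/22 = 45.5%, outside 46.1–63.8% ✗ — fails.
Primer D (26 nt, A=5 T=7 G=5 C=9): longest run = 4 ✓; GC 14/26 = 53.8% ✓ — passes.

Primer A, Primer B and Primer D.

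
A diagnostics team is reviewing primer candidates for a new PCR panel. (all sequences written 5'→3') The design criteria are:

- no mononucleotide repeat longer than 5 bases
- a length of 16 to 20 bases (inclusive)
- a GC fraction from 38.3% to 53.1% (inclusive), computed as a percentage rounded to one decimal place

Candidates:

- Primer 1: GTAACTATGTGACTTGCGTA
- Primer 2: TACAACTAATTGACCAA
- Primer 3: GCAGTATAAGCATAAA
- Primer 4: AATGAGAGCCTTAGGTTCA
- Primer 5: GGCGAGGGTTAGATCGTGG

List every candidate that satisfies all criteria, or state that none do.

Primer 1 (20 nt, A=5 T=7 G=5 C=3): longest run = 2 ✓; length 20 ✓; GC 8/20 = 40.0% ✓ — passes.
Primer 2 (17 nt, A=8 T=4 G=1 C=4): longest run = 2 ✓; length 17 ✓; GC 5/17 = 29.4%, outside 38.3–53.1% ✗ — fails.
Primer 3 (16 nt, A=8 T=3 G=3 C=2): longest run = 3 ✓; length 16 ✓; GC 5/16 = 31.3%, outside 38.3–53.1% ✗ — fails.
Primer 4 (19 nt, A=6 T=5 G=5 C=3): longest run = 2 ✓; length 19 ✓; GC 8/19 = 42.1% ✓ — passes.
Primer 5 (19 nt, A=3 T=4 G=10 C=2): longest run = 3 ✓; length 19 ✓; GC 12/19 = 63.2%, outside 38.3–53.1% ✗ — fails.

Primer 1 and Primer 4.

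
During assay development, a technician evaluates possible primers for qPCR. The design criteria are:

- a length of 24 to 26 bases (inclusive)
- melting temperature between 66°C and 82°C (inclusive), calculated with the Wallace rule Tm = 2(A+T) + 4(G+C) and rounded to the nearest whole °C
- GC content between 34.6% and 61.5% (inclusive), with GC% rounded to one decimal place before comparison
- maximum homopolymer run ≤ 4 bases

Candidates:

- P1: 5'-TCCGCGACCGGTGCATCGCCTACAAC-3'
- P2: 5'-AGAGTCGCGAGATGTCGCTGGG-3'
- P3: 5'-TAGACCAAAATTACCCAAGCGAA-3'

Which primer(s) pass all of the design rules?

None of the candidates satisfy all criteria.

P1 (26 nt, A=5 T=4 G=6 C=11): length 26 ✓; Tm = 2·9 + 4·17 = 86°C, outside 66–82°C ✗; GC 17/26 = 65.4%, outside 34.6–61.5% ✗; longest run = 2 ✓ — fails.
P2 (22 nt, A=4 T=4 G=10 C=4): length 22, outside 24–26 ✗; Tm = 2·8 + 4·14 = 72°C ✓; GC 14/22 = 63.6%, outside 34.6–61.5% ✗; longest run = 3 ✓ — fails.
P3 (23 nt, A=11 T=3 G=3 C=6): length 23, outside 24–26 ✗; Tm = 2·14 + 4·9 = 64°C, outside 66–82°C ✗; GC 9/23 = 39.1% ✓; longest run = 4 ✓ — fails.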